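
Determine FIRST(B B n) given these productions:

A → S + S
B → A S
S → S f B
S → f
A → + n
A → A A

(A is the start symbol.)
{ '+', 'f' }

FIRST sets of the non-terminals involved (from the grammar, by fixed-point iteration):
  FIRST(B) = { '+', 'f' }

To compute FIRST(B B n), process the symbols left to right:
Symbol B is a non-terminal. Add FIRST(B) \ {ε} = { '+', 'f' }
B is not nullable (ε ∉ FIRST(B)), so stop here.
FIRST(B B n) = { '+', 'f' }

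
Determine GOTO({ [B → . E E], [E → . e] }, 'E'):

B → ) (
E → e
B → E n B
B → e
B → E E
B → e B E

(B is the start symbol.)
{ [B → E . E], [E → . e] }

GOTO(I, 'E') = CLOSURE({ [A → αX.β] : [A → α.Xβ] ∈ I, X = 'E' })

Items with dot before 'E', with the dot advanced:
  [B → . E E] → [B → E . E]
Closure of the advanced items:
  [B → E . E] has the dot before E: add [E → . e]

GOTO = { [B → E . E], [E → . e] }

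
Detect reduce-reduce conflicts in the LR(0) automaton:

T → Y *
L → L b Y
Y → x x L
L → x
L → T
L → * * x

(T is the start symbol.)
No reduce-reduce conflicts

A reduce-reduce conflict occurs when an LR(0) state has two complete items [A → α .] and [B → β .] — both call for a reduction, and with no lookahead the parser cannot choose between them.

Augment with T' → T and build the canonical LR(0) collection (I0 = CLOSURE({[T' → . T]}), then GOTO on every symbol after a dot until no new states appear). It has 14 states:
  I0: { [T → . Y *], [T' → . T], [Y → . x x L] }  — shift
  I1: { [T' → T .] }  — accept
  I2: { [T → Y . *] }  — shift
  I3: { [Y → x . x L] }  — shift
  I4: { [L → . * * x], [L → . L b Y], [L → . T], [L → . x], [T → . Y *], [Y → . x x L], [Y → x x . L] }  — shift
  I5: { [L → * . * x] }  — shift
  I6: { [L → L . b Y], [Y → x x L .] }  — shift, reduce
  I7: { [L → T .] }  — reduce
  I8: { [L → x .], [Y → x . x L] }  — shift, reduce
  I9: { [L → L b . Y], [Y → . x x L] }  — shift
  I10: { [L → L b Y .] }  — reduce
  I11: { [L → * * . x] }  — shift
  I12: { [L → * * x .] }  — reduce
  I13: { [T → Y * .] }  — reduce

No state contains more than one complete item.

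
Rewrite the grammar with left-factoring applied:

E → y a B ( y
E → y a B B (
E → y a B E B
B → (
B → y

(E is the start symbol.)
E → y a B E'
E' → ( y
E' → B (
E' → E B
B → (
B → y

Left-factoring transforms A → αβ₁ | αβ₂ into A → αA' and A' → β₁ | β₂
(α is the longest common prefix among the alternatives). Repeat until
no nonterminal has two alternatives with a common prefix.

Round 1: E has alternatives sharing prefix 'y a B'. Introduce E': E → y a B E'
  Add: E' → ( y
  Add: E' → B (
  Add: E' → E B

No remaining common prefixes — done.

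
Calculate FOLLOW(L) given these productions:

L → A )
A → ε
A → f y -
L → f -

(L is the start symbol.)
To compute FOLLOW(L), find every occurrence of L on a right-hand side N → α L β: add FIRST(β) \ {ε}, and if β is empty or nullable also add FOLLOW(N). Iterate to a fixed point.

L is the start symbol, so $ ∈ FOLLOW(L).
L does not occur on any right-hand side.

Taking the union: FOLLOW(L) = { $ }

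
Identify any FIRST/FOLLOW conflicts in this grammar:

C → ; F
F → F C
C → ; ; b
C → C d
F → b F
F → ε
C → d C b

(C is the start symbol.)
Yes. F → F C with FOLLOW(F) on { ';', 'b', 'd' }; F → b F with FOLLOW(F) on { 'b' }

A FIRST/FOLLOW conflict occurs when a non-terminal N has a nullable alternative N → β (β ⇒* ε) and another alternative N → α with FIRST(α) ∩ FOLLOW(N) ≠ ∅: on such a lookahead the parser cannot decide between expanding α and letting N vanish via β.

Nullable non-terminals: F.
FIRST sets used below: FIRST(F) = { ';', 'b', 'd', ε }, FIRST(C) = { ';', 'd' }

F: nullable alternative(s) F → ε; FOLLOW(F) = { $, ';', 'b', 'd' }
  F → F C: FIRST \ {ε} = { ';', 'b', 'd' } — overlaps FOLLOW(F) on { ';', 'b', 'd' }: CONFLICT
  F → b F: FIRST \ {ε} = { 'b' } — overlaps FOLLOW(F) on { 'b' }: CONFLICT
  F → ε: FIRST \ {ε} = { } — this is the only nullable alternative, skip

C has no nullable alternative, so no FIRST/FOLLOW check is needed there.

So the grammar has 2 FIRST/FOLLOW conflicts (marked CONFLICT above).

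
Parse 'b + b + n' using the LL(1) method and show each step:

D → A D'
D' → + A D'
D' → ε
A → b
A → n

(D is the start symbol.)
LL(1) parsing maintains a stack (initially the start symbol over $) and the input. At each step: if the stack top is a terminal, match it against the current input token; if it is a non-terminal N, replace it with the RHS of M[N, lookahead] (the unique production whose predict set contains the lookahead).

Stack is shown with the top on the left.

Stack     Input        Action
-----------------------------
D $       b + b + n $  output D → A D'
A D' $    b + b + n $  output A → b
b D' $    b + b + n $  match 'b'
D' $      + b + n $    output D' → + A D'
+ A D' $  + b + n $    match '+'
A D' $    b + n $      output A → b
b D' $    b + n $      match 'b'
D' $      + n $        output D' → + A D'
+ A D' $  + n $        match '+'
A D' $    n $          output A → n
n D' $    n $          match 'n'
D' $      $            output D' → ε
$         $            accept

The string is accepted.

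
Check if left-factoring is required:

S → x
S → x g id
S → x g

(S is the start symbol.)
Yes, S has productions with common prefix 'x'

Left-factoring is needed when two productions for the same non-terminal
share a common prefix on the right-hand side.

Productions for S:
  S → x
  S → x g id
  S → x g

Found common prefix 'x' in productions for S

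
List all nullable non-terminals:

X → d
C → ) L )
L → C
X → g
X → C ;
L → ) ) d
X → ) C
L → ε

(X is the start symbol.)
A non-terminal is nullable if it can derive ε (the empty string): either it has an ε-production, or it has a production whose right-hand side consists entirely of nullable non-terminals.

ε-productions: L → ε
So L is immediately nullable.
No further non-terminal can be added: every production for the remaining non-terminals contains a terminal or a non-nullable non-terminal.
Nullable = { 'L' }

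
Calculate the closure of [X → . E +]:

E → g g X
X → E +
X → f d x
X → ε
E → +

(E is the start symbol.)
{ [E → . +], [E → . g g X], [X → . E +] }

Start with: [X → . E +]
  [X → . E +] has the dot before E: add [E → . g g X], [E → . +]
No further items can be added.

CLOSURE = { [E → . +], [E → . g g X], [X → . E +] }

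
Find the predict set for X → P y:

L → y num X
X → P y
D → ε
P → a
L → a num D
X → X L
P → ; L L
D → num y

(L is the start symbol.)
PREDICT(X → P y) = (FIRST(RHS) \ {ε}) ∪ (FOLLOW(X) if ε ∈ FIRST(RHS), i.e. RHS ⇒* ε)
FIRST(P) = { ';', 'a' }
FIRST(P y) = { ';', 'a' }
ε ∉ FIRST(P y), so FOLLOW(X) is not added.
PREDICT(X → P y) = { ';', 'a' }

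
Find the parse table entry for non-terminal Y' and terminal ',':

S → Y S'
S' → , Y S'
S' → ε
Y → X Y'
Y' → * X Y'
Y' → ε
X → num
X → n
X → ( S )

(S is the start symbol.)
To find M[Y', ','], we find productions for Y' where ',' is in the predict set (PREDICT(N → α) = (FIRST(α) \ {ε}) ∪ (FOLLOW(N) if α ⇒* ε)).

Relevant sets:
  FOLLOW(Y') = { $, ')', ',' }

Y' → * X Y': PREDICT = { '*' }
Y' → ε: PREDICT = { $, ')', ',' }
  ',' is in predict set, so this production goes in M[Y', ',']

M[Y', ','] = Y' → ε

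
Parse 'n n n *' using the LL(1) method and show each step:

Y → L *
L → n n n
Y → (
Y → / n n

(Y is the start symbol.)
Stack is shown with the top on the left.

Stack      Input      Action
----------------------------
Y $        n n n * $  output Y → L *
L * $      n n n * $  output L → n n n
n n n * $  n n n * $  match 'n'
n n * $    n n * $    match 'n'
n * $      n * $      match 'n'
* $        * $        match '*'
$          $          accept

The string is accepted.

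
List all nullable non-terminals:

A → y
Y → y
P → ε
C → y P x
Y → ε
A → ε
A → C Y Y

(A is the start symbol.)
A non-terminal is nullable if it can derive ε (the empty string): either it has an ε-production, or it has a production whose right-hand side consists entirely of nullable non-terminals.

ε-productions: P → ε, Y → ε, A → ε
So P, Y, A are immediately nullable.
No further non-terminal can be added: every production for the remaining non-terminals contains a terminal or a non-nullable non-terminal.
Nullable = { 'A', 'P', 'Y' }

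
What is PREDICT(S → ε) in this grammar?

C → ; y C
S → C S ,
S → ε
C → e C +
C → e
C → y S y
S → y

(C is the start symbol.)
PREDICT(S → ε) = (FIRST(RHS) \ {ε}) ∪ (FOLLOW(S) if ε ∈ FIRST(RHS), i.e. RHS ⇒* ε)
The right-hand side is ε (FIRST(ε) = { ε }), so the predict set is FOLLOW(S) = { ',', 'y' }
PREDICT(S → ε) = { ',', 'y' }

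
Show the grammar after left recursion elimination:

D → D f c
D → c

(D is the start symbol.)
D is directly left-recursive. The standard transformation for
  A → A α₁ | ... | A α_m | β₁ | ... | β_n
is
  A  → β₁ A' | ... | β_n A'
  A' → α₁ A' | ... | α_m A' | ε

D → c becomes D → c D'
D → D f c becomes D' → f c D'
Add D' → ε

Resulting grammar:
D → c D'
D' → f c D'
D' → ε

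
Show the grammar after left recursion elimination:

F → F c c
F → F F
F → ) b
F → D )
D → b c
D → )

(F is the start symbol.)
F is directly left-recursive. The standard transformation for
  A → A α₁ | ... | A α_m | β₁ | ... | β_n
is
  A  → β₁ A' | ... | β_n A'
  A' → α₁ A' | ... | α_m A' | ε

F → ) b becomes F → ) b F'
F → D ) becomes F → D ) F'
F → F c c becomes F' → c c F'
F → F F becomes F' → F F'
Add F' → ε

Productions for other non-terminals are unchanged:
  D → b c
  D → )

Resulting grammar:
F → ) b F'
F → D ) F'
F' → c c F'
F' → F F'
F' → ε
D → b c
D → )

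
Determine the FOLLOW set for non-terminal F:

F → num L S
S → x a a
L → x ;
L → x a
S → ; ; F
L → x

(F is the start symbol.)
{ $ }

F is the start symbol, so $ ∈ FOLLOW(F).
In S → ; ; F: F is at the end, add FOLLOW(S)

The FOLLOW sets referred to above (computed the same way, to a fixed point):
  FOLLOW(S) = { $ }

Taking the union: FOLLOW(F) = { $ }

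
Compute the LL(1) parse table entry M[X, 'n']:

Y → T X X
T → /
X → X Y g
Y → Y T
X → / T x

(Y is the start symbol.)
To find M[X, 'n'], we find productions for X where 'n' is in the predict set (PREDICT(N → α) = (FIRST(α) \ {ε}) ∪ (FOLLOW(N) if α ⇒* ε)).

Relevant sets:
  FIRST(X) = { '/' }

X → X Y g: PREDICT = { '/' }
X → / T x: PREDICT = { '/' }

M[X, 'n'] is empty (no production applies)

Answer: Empty (error entry)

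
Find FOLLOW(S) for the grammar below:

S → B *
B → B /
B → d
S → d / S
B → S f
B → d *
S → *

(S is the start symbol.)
{ $, 'f' }

To compute FOLLOW(S), find every occurrence of S on a right-hand side N → α S β: add FIRST(β) \ {ε}, and if β is empty or nullable also add FOLLOW(N). Iterate to a fixed point.

S is the start symbol, so $ ∈ FOLLOW(S).
In S → d / S: S is at the end; this adds FOLLOW(S) to itself — nothing new
In B → S f: S is followed by f, add FIRST(f) \ {ε} = { 'f' }

Taking the union: FOLLOW(S) = { $, 'f' }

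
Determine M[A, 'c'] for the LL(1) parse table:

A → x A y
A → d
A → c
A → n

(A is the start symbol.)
To find M[A, 'c'], we find productions for A where 'c' is in the predict set (PREDICT(N → α) = (FIRST(α) \ {ε}) ∪ (FOLLOW(N) if α ⇒* ε)).

A → x A y: PREDICT = { 'x' }
A → d: PREDICT = { 'd' }
A → c: PREDICT = { 'c' }
  'c' is in predict set, so this production goes in M[A, 'c']
A → n: PREDICT = { 'n' }

M[A, 'c'] = A → c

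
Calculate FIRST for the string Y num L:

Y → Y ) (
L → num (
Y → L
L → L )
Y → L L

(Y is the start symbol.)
{ 'num' }

FIRST sets of the non-terminals involved (from the grammar, by fixed-point iteration):
  FIRST(Y) = { 'num' }

To compute FIRST(Y num L), process the symbols left to right:
Symbol Y is a non-terminal. Add FIRST(Y) \ {ε} = { 'num' }
Y is not nullable (ε ∉ FIRST(Y)), so stop here.
FIRST(Y num L) = { 'num' }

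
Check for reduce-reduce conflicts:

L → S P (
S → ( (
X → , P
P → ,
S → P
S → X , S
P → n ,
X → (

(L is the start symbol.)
No reduce-reduce conflicts

A reduce-reduce conflict occurs when an LR(0) state has two complete items [A → α .] and [B → β .] — both call for a reduction, and with no lookahead the parser cannot choose between them.

Augment with L' → L and build the canonical LR(0) collection (I0 = CLOSURE({[L' → . L]}), then GOTO on every symbol after a dot until no new states appear). It has 16 states:
  I0: { [L → . S P (], [L' → . L], [P → . ,], [P → . n ,], [S → . ( (], [S → . P], [S → . X , S], [X → . (], [X → . , P] }  — shift
  I1: { [S → ( . (], [X → ( .] }  — shift, reduce
  I2: { [P → , .], [P → . ,], [P → . n ,], [X → , . P] }  — shift, reduce
  I3: { [L' → L .] }  — accept
  I4: { [S → P .] }  — reduce
  I5: { [L → S . P (], [P → . ,], [P → . n ,] }  — shift
  I6: { [S → X . , S] }  — shift
  I7: { [P → n . ,] }  — shift
  I8: { [P → n , .] }  — reduce
  I9: { [P → . ,], [P → . n ,], [S → . ( (], [S → . P], [S → . X , S], [S → X , . S], [X → . (], [X → . , P] }  — shift
  I10: { [S → X , S .] }  — reduce
  I11: { [P → , .] }  — reduce
  I12: { [L → S P . (] }  — shift
  I13: { [L → S P ( .] }  — reduce
  I14: { [X → , P .] }  — reduce
  I15: { [S → ( ( .] }  — reduce

No state contains more than one complete item.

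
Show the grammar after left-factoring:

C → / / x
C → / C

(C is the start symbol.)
C → / C'
C' → / x
C' → C

Left-factoring transforms A → αβ₁ | αβ₂ into A → αA' and A' → β₁ | β₂
(α is the longest common prefix among the alternatives). Repeat until
no nonterminal has two alternatives with a common prefix.

Round 1: C has alternatives sharing prefix '/'. Introduce C': C → / C'
  Add: C' → / x
  Add: C' → C

No remaining common prefixes — done.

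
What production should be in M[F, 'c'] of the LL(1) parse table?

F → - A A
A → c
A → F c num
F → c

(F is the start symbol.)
To find M[F, 'c'], we find productions for F where 'c' is in the predict set (PREDICT(N → α) = (FIRST(α) \ {ε}) ∪ (FOLLOW(N) if α ⇒* ε)).

F → - A A: PREDICT = { '-' }
F → c: PREDICT = { 'c' }
  'c' is in predict set, so this production goes in M[F, 'c']

M[F, 'c'] = F → c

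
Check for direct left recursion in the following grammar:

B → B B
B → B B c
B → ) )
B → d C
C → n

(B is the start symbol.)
Yes, B is left-recursive

Direct left recursion occurs when N → N α for some non-terminal N (the right-hand side begins with the left-hand side itself).

B → B B: LEFT RECURSIVE (starts with B)
B → B B c: LEFT RECURSIVE (starts with B)
B → ) ): starts with ')'
B → d C: starts with d
C → n: starts with n

The grammar has direct left recursion on: B.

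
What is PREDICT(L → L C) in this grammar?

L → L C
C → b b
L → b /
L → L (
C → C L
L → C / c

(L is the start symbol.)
PREDICT(L → L C) = (FIRST(RHS) \ {ε}) ∪ (FOLLOW(L) if ε ∈ FIRST(RHS), i.e. RHS ⇒* ε)
FIRST(L) = { 'b' }
FIRST(L C) = { 'b' }
ε ∉ FIRST(L C), so FOLLOW(L) is not added.
PREDICT(L → L C) = { 'b' }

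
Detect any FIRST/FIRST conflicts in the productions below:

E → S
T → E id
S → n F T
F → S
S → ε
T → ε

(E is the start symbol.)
No FIRST/FIRST conflicts.

A FIRST/FIRST conflict occurs when two productions N → α and N → β for the same non-terminal have FIRST(α) ∩ FIRST(β) ≠ ∅ (with ε ∈ FIRST of a nullable right-hand side, so two nullable alternatives also conflict).

FIRST sets of the non-terminals at (or reachable through a nullable prefix from) the front of some alternative:
  FIRST(E) = { 'n', ε }

Productions for T:
  T → E id: FIRST = { 'id', 'n' }
  T → ε: FIRST = { ε }
Productions for S:
  S → n F T: FIRST = { 'n' }
  S → ε: FIRST = { ε }
E, F have only one production, so no FIRST/FIRST conflict is possible there.

All alternatives of each non-terminal have pairwise disjoint FIRST sets.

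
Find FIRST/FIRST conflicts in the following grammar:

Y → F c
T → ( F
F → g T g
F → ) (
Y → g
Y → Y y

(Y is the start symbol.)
A FIRST/FIRST conflict occurs when two productions N → α and N → β for the same non-terminal have FIRST(α) ∩ FIRST(β) ≠ ∅ (with ε ∈ FIRST of a nullable right-hand side, so two nullable alternatives also conflict).

FIRST sets of the non-terminals at (or reachable through a nullable prefix from) the front of some alternative:
  FIRST(F) = { ')', 'g' }
  FIRST(Y) = { ')', 'g' }

Productions for Y:
  Y → F c: FIRST = { ')', 'g' }
  Y → g: FIRST = { 'g' }
  Y → Y y: FIRST = { ')', 'g' }
Productions for F:
  F → g T g: FIRST = { 'g' }
  F → ) (: FIRST = { ')' }
T has only one production, so no FIRST/FIRST conflict is possible there.

Conflict for Y: Y → F c and Y → g
  Overlap: { 'g' }
Conflict for Y: Y → F c and Y → Y y
  Overlap: { ')', 'g' }
Conflict for Y: Y → g and Y → Y y
  Overlap: { 'g' }

Answer: Yes. Y → F c / Y → g on { 'g' }; Y → F c / Y → Y y on { ')', 'g' }; Y → g / Y → Y y on { 'g' }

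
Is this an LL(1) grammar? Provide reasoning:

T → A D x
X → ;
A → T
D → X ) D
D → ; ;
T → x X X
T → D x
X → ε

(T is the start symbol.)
No. Predict set conflict for T: { 'x' }

Relevant sets:
  FIRST(A) = { ')', ';', 'x' }
  FIRST(D) = { ')', ';' }
  FIRST(X) = { ';', ε }
  FOLLOW(X) = { $, ')', ';' }

For T:
  PREDICT(T → A D x) = { ')', ';', 'x' }
  PREDICT(T → x X X) = { 'x' }
  PREDICT(T → D x) = { ')', ';' }
For X:
  PREDICT(X → ';') = { ';' }
  PREDICT(X → ε) = { $, ')', ';' }
For D:
  PREDICT(D → X ')' D) = { ')', ';' }
  PREDICT(D → ';' ';') = { ';' }
A has a single production, so nothing to check there.

Conflict found: Predict set conflict for T: { 'x' }
The grammar is NOT LL(1).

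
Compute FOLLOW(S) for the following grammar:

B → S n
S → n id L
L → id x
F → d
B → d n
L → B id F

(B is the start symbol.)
{ 'n' }

To compute FOLLOW(S), find every occurrence of S on a right-hand side N → α S β: add FIRST(β) \ {ε}, and if β is empty or nullable also add FOLLOW(N). Iterate to a fixed point.

In B → S n: S is followed by n, add FIRST(n) \ {ε} = { 'n' }

Taking the union: FOLLOW(S) = { 'n' }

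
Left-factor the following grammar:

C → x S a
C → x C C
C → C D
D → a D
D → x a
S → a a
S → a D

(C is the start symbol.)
C → x C'
C' → S a
C' → C C
C → C D
D → a D
D → x a
S → a S'
S' → a
S' → D

Left-factoring transforms A → αβ₁ | αβ₂ into A → αA' and A' → β₁ | β₂
(α is the longest common prefix among the alternatives). Repeat until
no nonterminal has two alternatives with a common prefix.

Round 1: C has alternatives sharing prefix 'x'. Introduce C': C → x C'
  Add: C' → S a
  Add: C' → C C

Round 2: S has alternatives sharing prefix 'a'. Introduce S': S → a S'
  Add: S' → a
  Add: S' → D

No remaining common prefixes — done.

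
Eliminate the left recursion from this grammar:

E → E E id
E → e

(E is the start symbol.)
E → e E'
E' → E id E'
E' → ε

E is directly left-recursive. The standard transformation for
  A → A α₁ | ... | A α_m | β₁ | ... | β_n
is
  A  → β₁ A' | ... | β_n A'
  A' → α₁ A' | ... | α_m A' | ε

E → e becomes E → e E'
E → E E id becomes E' → E id E'
Add E' → ε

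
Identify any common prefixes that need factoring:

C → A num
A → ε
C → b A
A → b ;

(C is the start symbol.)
Left-factoring is needed when two productions for the same non-terminal
share a common prefix on the right-hand side.

Productions for C:
  C → A num
  C → b A
Productions for A:
  A → ε
  A → b ;

No common prefixes found.

Answer: No, left-factoring is not needed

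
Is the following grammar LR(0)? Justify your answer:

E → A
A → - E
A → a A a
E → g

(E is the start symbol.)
Augment with E' → E and build the canonical LR(0) collection (I0 = CLOSURE({[E' → . E]}), then GOTO on every symbol after a dot until no new states appear). It has 9 states:
  I0: { [A → . - E], [A → . a A a], [E → . A], [E → . g], [E' → . E] }  — shift
  I1: { [A → - . E], [A → . - E], [A → . a A a], [E → . A], [E → . g] }  — shift
  I2: { [E → A .] }  — reduce
  I3: { [E' → E .] }  — accept
  I4: { [A → . - E], [A → . a A a], [A → a . A a] }  — shift
  I5: { [E → g .] }  — reduce
  I6: { [A → a A . a] }  — shift
  I7: { [A → a A a .] }  — reduce
  I8: { [A → - E .] }  — reduce

Every state is either a pure shift/goto state or contains exactly one complete item and nothing to shift — no conflicts. The grammar is LR(0).

Answer: Yes, the grammar is LR(0)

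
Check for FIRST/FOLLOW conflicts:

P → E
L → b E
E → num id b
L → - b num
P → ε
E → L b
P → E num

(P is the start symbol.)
No FIRST/FOLLOW conflicts.

Nullable non-terminals: P.
FIRST sets used below: FIRST(E) = { '-', 'b', 'num' }

P: nullable alternative(s) P → ε; FOLLOW(P) = { $ }
  P → E: FIRST \ {ε} = { '-', 'b', 'num' } — disjoint from FOLLOW(P)
  P → ε: FIRST \ {ε} = { } — this is the only nullable alternative, skip
  P → E num: FIRST \ {ε} = { '-', 'b', 'num' } — disjoint from FOLLOW(P)

E, L have no nullable alternative, so no FIRST/FOLLOW check is needed there.

No FIRST/FOLLOW conflicts found.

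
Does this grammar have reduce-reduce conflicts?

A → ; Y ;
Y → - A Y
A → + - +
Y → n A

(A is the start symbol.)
No reduce-reduce conflicts

Augment with A' → A and build the canonical LR(0) collection (I0 = CLOSURE({[A' → . A]}), then GOTO on every symbol after a dot until no new states appear). It has 13 states:
  I0: { [A → . + - +], [A → . ; Y ;], [A' → . A] }  — shift
  I1: { [A → + . - +] }  — shift
  I2: { [A → ; . Y ;], [Y → . - A Y], [Y → . n A] }  — shift
  I3: { [A' → A .] }  — accept
  I4: { [A → . + - +], [A → . ; Y ;], [Y → - . A Y] }  — shift
  I5: { [A → ; Y . ;] }  — shift
  I6: { [A → . + - +], [A → . ; Y ;], [Y → n . A] }  — shift
  I7: { [Y → n A .] }  — reduce
  I8: { [A → ; Y ; .] }  — reduce
  I9: { [Y → - A . Y], [Y → . - A Y], [Y → . n A] }  — shift
  I10: { [Y → - A Y .] }  — reduce
  I11: { [A → + - . +] }  — shift
  I12: { [A → + - + .] }  — reduce

No state contains more than one complete item.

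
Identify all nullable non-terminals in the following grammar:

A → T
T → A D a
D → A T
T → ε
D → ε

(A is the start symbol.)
{ 'A', 'D', 'T' }

A non-terminal is nullable if it can derive ε (the empty string): either it has an ε-production, or it has a production whose right-hand side consists entirely of nullable non-terminals.

ε-productions: T → ε, D → ε
So T, D are immediately nullable.
A → T: every symbol on the right is nullable, so A is nullable too.
Every non-terminal is now nullable.
Nullable = { 'A', 'D', 'T' }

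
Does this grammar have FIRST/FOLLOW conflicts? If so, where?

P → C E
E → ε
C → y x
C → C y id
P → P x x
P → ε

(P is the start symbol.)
Yes. P → P x x with FOLLOW(P) on { 'x' }

A FIRST/FOLLOW conflict occurs when a non-terminal N has a nullable alternative N → β (β ⇒* ε) and another alternative N → α with FIRST(α) ∩ FOLLOW(N) ≠ ∅: on such a lookahead the parser cannot decide between expanding α and letting N vanish via β.

Nullable non-terminals: E, P.
FIRST sets used below: FIRST(C) = { 'y' }, FIRST(P) = { 'x', 'y', ε }
E has a nullable alternative but only one production, so nothing to check.

P: nullable alternative(s) P → ε; FOLLOW(P) = { $, 'x' }
  P → C E: FIRST \ {ε} = { 'y' } — disjoint from FOLLOW(P)
  P → P x x: FIRST \ {ε} = { 'x', 'y' } — overlaps FOLLOW(P) on { 'x' }: CONFLICT
  P → ε: FIRST \ {ε} = { } — this is the only nullable alternative, skip

C has no nullable alternative, so no FIRST/FOLLOW check is needed there.

So the grammar has 1 FIRST/FOLLOW conflict (marked CONFLICT above).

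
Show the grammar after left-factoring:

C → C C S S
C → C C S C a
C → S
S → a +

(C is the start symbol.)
Left-factoring transforms A → αβ₁ | αβ₂ into A → αA' and A' → β₁ | β₂
(α is the longest common prefix among the alternatives). Repeat until
no nonterminal has two alternatives with a common prefix.

Round 1: C has alternatives sharing prefix 'C C S'. Introduce C': C → C C S C'
  Add: C' → S
  Add: C' → C a

No remaining common prefixes — done.

Resulting grammar:
C → C C S C'
C' → S
C' → C a
C → S
S → a +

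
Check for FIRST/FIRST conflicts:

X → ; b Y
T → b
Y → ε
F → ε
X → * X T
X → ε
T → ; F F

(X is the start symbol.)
Productions for X:
  X → ; b Y: FIRST = { ';' }
  X → * X T: FIRST = { '*' }
  X → ε: FIRST = { ε }
Productions for T:
  T → b: FIRST = { 'b' }
  T → ; F F: FIRST = { ';' }
Y, F have only one production, so no FIRST/FIRST conflict is possible there.

All alternatives of each non-terminal have pairwise disjoint FIRST sets.

Answer: No FIRST/FIRST conflicts.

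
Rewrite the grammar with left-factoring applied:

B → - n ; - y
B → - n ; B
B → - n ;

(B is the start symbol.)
B → - n ; B'
B' → - y
B' → B
B' → ε

Left-factoring transforms A → αβ₁ | αβ₂ into A → αA' and A' → β₁ | β₂
(α is the longest common prefix among the alternatives). Repeat until
no nonterminal has two alternatives with a common prefix.

Round 1: B has alternatives sharing prefix '- n ;'. Introduce B': B → - n ; B'
  Add: B' → - y
  Add: B' → B
  Add: B' → ε

No remaining common prefixes — done.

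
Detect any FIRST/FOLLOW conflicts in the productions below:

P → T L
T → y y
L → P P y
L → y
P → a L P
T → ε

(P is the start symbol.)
A FIRST/FOLLOW conflict occurs when a non-terminal N has a nullable alternative N → β (β ⇒* ε) and another alternative N → α with FIRST(α) ∩ FOLLOW(N) ≠ ∅: on such a lookahead the parser cannot decide between expanding α and letting N vanish via β.

Nullable non-terminals: T.

T: nullable alternative(s) T → ε; FOLLOW(T) = { 'a', 'y' }
  T → y y: FIRST \ {ε} = { 'y' } — overlaps FOLLOW(T) on { 'y' }: CONFLICT
  T → ε: FIRST \ {ε} = { } — this is the only nullable alternative, skip

L, P have no nullable alternative, so no FIRST/FOLLOW check is needed there.

So the grammar has 1 FIRST/FOLLOW conflict (marked CONFLICT above).

Answer: Yes. T → y y with FOLLOW(T) on { 'y' }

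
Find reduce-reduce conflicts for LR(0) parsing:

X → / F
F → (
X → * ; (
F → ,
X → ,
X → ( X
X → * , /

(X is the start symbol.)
No reduce-reduce conflicts

A reduce-reduce conflict occurs when an LR(0) state has two complete items [A → α .] and [B → β .] — both call for a reduction, and with no lookahead the parser cannot choose between them.

Augment with X' → X and build the canonical LR(0) collection (I0 = CLOSURE({[X' → . X]}), then GOTO on every symbol after a dot until no new states appear). It has 14 states:
  I0: { [X → . ( X], [X → . * , /], [X → . * ; (], [X → . ,], [X → . / F], [X' → . X] }  — shift
  I1: { [X → ( . X], [X → . ( X], [X → . * , /], [X → . * ; (], [X → . ,], [X → . / F] }  — shift
  I2: { [X → * . , /], [X → * . ; (] }  — shift
  I3: { [X → , .] }  — reduce
  I4: { [F → . (], [F → . ,], [X → / . F] }  — shift
  I5: { [X' → X .] }  — accept
  I6: { [F → ( .] }  — reduce
  I7: { [F → , .] }  — reduce
  I8: { [X → / F .] }  — reduce
  I9: { [X → * , . /] }  — shift
  I10: { [X → * ; . (] }  — shift
  I11: { [X → * ; ( .] }  — reduce
  I12: { [X → * , / .] }  — reduce
  I13: { [X → ( X .] }  — reduce

No state contains more than one complete item.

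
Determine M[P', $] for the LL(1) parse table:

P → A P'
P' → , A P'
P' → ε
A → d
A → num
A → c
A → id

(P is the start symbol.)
To find M[P', $], we find productions for P' where $ is in the predict set (PREDICT(N → α) = (FIRST(α) \ {ε}) ∪ (FOLLOW(N) if α ⇒* ε)).

Relevant sets:
  FOLLOW(P') = { $ }

P' → , A P': PREDICT = { ',' }
P' → ε: PREDICT = { $ }
  $ is in predict set, so this production goes in M[P', $]

M[P', $] = P' → ε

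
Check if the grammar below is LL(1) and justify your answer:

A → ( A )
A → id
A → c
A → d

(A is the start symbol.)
For A:
  PREDICT(A → '(' A ')') = { '(' }
  PREDICT(A → id) = { 'id' }
  PREDICT(A → c) = { 'c' }
  PREDICT(A → d) = { 'd' }

All predict sets are disjoint. The grammar IS LL(1).

Answer: Yes, the grammar is LL(1).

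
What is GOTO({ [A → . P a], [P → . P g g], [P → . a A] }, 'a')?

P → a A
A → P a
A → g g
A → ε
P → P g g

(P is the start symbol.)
{ [A → . P a], [A → . g g], [A → .], [P → . P g g], [P → . a A], [P → a . A] }

GOTO(I, 'a') = CLOSURE({ [A → αX.β] : [A → α.Xβ] ∈ I, X = 'a' })

Items with dot before 'a', with the dot advanced:
  [P → . a A] → [P → a . A]
Closure of the advanced items:
  [P → a . A] has the dot before A: add [A → . P a], [A → . g g], [A → .]
  [A → . P a] has the dot before P: add [P → . a A], [P → . P g g]

GOTO = { [A → . P a], [A → . g g], [A → .], [P → . P g g], [P → . a A], [P → a . A] }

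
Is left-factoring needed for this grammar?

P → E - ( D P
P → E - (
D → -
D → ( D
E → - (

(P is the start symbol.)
Left-factoring is needed when two productions for the same non-terminal
share a common prefix on the right-hand side.

Productions for P:
  P → E - ( D P
  P → E - (
Productions for D:
  D → -
  D → ( D

Found common prefix 'E - (' in productions for P

Answer: Yes, P has productions with common prefix 'E - ('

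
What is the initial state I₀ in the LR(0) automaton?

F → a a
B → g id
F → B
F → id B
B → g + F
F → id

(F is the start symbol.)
First, augment the grammar with F' → F
I₀ = CLOSURE({ [F' → . F] }):
  [F' → . F] has the dot before F: add [F → . a a], [F → . B], [F → . id B], [F → . id]
  [F → . B] has the dot before B: add [B → . g id], [B → . g + F]
No further items can be added.

I₀ = { [B → . g + F], [B → . g id], [F → . B], [F → . a a], [F → . id B], [F → . id], [F' → . F] }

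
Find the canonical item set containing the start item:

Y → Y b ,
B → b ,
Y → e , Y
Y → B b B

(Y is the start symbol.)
First, augment the grammar with Y' → Y
I₀ = CLOSURE({ [Y' → . Y] }):
  [Y' → . Y] has the dot before Y: add [Y → . Y b ,], [Y → . e , Y], [Y → . B b B]
  [Y → . B b B] has the dot before B: add [B → . b ,]
No further items can be added.

I₀ = { [B → . b ,], [Y → . B b B], [Y → . Y b ,], [Y → . e , Y], [Y' → . Y] }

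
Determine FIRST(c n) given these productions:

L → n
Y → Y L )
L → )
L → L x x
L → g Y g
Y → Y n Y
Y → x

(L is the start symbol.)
{ 'c' }

To compute FIRST(c n), process the symbols left to right:
Symbol c is a terminal. Add 'c' and stop.
FIRST(c n) = { 'c' }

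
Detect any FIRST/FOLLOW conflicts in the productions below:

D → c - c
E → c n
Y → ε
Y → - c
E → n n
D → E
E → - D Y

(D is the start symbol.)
Yes. Y → '-' c with FOLLOW(Y) on { '-' }

A FIRST/FOLLOW conflict occurs when a non-terminal N has a nullable alternative N → β (β ⇒* ε) and another alternative N → α with FIRST(α) ∩ FOLLOW(N) ≠ ∅: on such a lookahead the parser cannot decide between expanding α and letting N vanish via β.

Nullable non-terminals: Y.

Y: nullable alternative(s) Y → ε; FOLLOW(Y) = { $, '-' }
  Y → ε: FIRST \ {ε} = { } — this is the only nullable alternative, skip
  Y → - c: FIRST \ {ε} = { '-' } — overlaps FOLLOW(Y) on { '-' }: CONFLICT

D, E have no nullable alternative, so no FIRST/FOLLOW check is needed there.

So the grammar has 1 FIRST/FOLLOW conflict (marked CONFLICT above).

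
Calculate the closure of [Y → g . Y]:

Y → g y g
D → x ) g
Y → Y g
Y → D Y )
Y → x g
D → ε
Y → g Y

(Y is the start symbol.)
{ [D → . x ) g], [D → .], [Y → . D Y )], [Y → . Y g], [Y → . g Y], [Y → . g y g], [Y → . x g], [Y → g . Y] }

To compute CLOSURE, for each item [A → α.Bβ] where B is a non-terminal, add [B → .γ] for all productions B → γ; repeat for the newly added items until nothing changes.

Start with: [Y → g . Y]
  [Y → g . Y] has the dot before Y: add [Y → . g y g], [Y → . Y g], [Y → . D Y )], [Y → . x g], [Y → . g Y]
  [Y → . D Y )] has the dot before D: add [D → . x ) g], [D → .]
No further items can be added.

CLOSURE = { [D → . x ) g], [D → .], [Y → . D Y )], [Y → . Y g], [Y → . g Y], [Y → . g y g], [Y → . x g], [Y → g . Y] }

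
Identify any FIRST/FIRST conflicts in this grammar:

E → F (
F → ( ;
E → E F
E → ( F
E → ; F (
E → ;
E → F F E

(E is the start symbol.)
A FIRST/FIRST conflict occurs when two productions N → α and N → β for the same non-terminal have FIRST(α) ∩ FIRST(β) ≠ ∅ (with ε ∈ FIRST of a nullable right-hand side, so two nullable alternatives also conflict).

FIRST sets of the non-terminals at (or reachable through a nullable prefix from) the front of some alternative:
  FIRST(F) = { '(' }
  FIRST(E) = { '(', ';' }

Productions for E:
  E → F (: FIRST = { '(' }
  E → E F: FIRST = { '(', ';' }
  E → ( F: FIRST = { '(' }
  E → ; F (: FIRST = { ';' }
  E → ;: FIRST = { ';' }
  E → F F E: FIRST = { '(' }
F has only one production, so no FIRST/FIRST conflict is possible there.

Conflict for E: E → F ( and E → E F
  Overlap: { '(' }
Conflict for E: E → F ( and E → ( F
  Overlap: { '(' }
Conflict for E: E → F ( and E → F F E
  Overlap: { '(' }
Conflict for E: E → E F and E → ( F
  Overlap: { '(' }
Conflict for E: E → E F and E → ; F (
  Overlap: { ';' }
Conflict for E: E → E F and E → ;
  Overlap: { ';' }
Conflict for E: E → E F and E → F F E
  Overlap: { '(' }
Conflict for E: E → ( F and E → F F E
  Overlap: { '(' }
Conflict for E: E → ; F ( and E → ;
  Overlap: { ';' }

Answer: Yes. E → F '(' / E → E F on { '(' }; E → F '(' / E → '(' F on { '(' }; E → F '(' / E → F F E on { '(' }; E → E F / E → '(' F on { '(' }; E → E F / E → ';' F '(' on { ';' }; E → E F / E → ';' on { ';' }; E → E F / E → F F E on { '(' }; E → '(' F / E → F F E on { '(' }; E → ';' F '(' / E → ';' on { ';' }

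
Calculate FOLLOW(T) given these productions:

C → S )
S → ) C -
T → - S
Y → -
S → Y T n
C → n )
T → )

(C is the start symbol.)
{ 'n' }

To compute FOLLOW(T), find every occurrence of T on a right-hand side N → α T β: add FIRST(β) \ {ε}, and if β is empty or nullable also add FOLLOW(N). Iterate to a fixed point.

In S → Y T n: T is followed by n, add FIRST(n) \ {ε} = { 'n' }

Taking the union: FOLLOW(T) = { 'n' }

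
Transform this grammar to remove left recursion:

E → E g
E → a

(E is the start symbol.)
E is directly left-recursive. The standard transformation for
  A → A α₁ | ... | A α_m | β₁ | ... | β_n
is
  A  → β₁ A' | ... | β_n A'
  A' → α₁ A' | ... | α_m A' | ε

E → a becomes E → a E'
E → E g becomes E' → g E'
Add E' → ε

Resulting grammar:
E → a E'
E' → g E'
E' → ε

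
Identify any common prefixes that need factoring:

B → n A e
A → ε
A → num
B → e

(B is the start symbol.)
No, left-factoring is not needed

Left-factoring is needed when two productions for the same non-terminal
share a common prefix on the right-hand side.

Productions for B:
  B → n A e
  B → e
Productions for A:
  A → ε
  A → num

No common prefixes found.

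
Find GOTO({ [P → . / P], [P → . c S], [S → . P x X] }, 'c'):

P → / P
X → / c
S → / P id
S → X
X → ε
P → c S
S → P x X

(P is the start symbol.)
GOTO(I, 'c') = CLOSURE({ [A → αX.β] : [A → α.Xβ] ∈ I, X = 'c' })

Items with dot before 'c', with the dot advanced:
  [P → . c S] → [P → c . S]
Closure of the advanced items:
  [P → c . S] has the dot before S: add [S → . / P id], [S → . X], [S → . P x X]
  [S → . X] has the dot before X: add [X → . / c], [X → .]
  [S → . P x X] has the dot before P: add [P → . / P], [P → . c S]

GOTO = { [P → . / P], [P → . c S], [P → c . S], [S → . / P id], [S → . P x X], [S → . X], [X → . / c], [X → .] }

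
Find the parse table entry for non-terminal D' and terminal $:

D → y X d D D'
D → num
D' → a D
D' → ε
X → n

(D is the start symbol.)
To find M[D', $], we find productions for D' where $ is in the predict set (PREDICT(N → α) = (FIRST(α) \ {ε}) ∪ (FOLLOW(N) if α ⇒* ε)).

Relevant sets:
  FOLLOW(D') = { $, 'a' }

D' → a D: PREDICT = { 'a' }
D' → ε: PREDICT = { $, 'a' }
  $ is in predict set, so this production goes in M[D', $]

M[D', $] = D' → ε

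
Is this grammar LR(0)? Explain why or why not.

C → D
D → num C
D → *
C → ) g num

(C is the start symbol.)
A grammar is LR(0) if no state in the canonical LR(0) collection has:
  - both a shift item (dot before a terminal) and a complete item (shift-reduce conflict), or
  - two or more complete items (reduce-reduce conflict; the accept item [C' → C .] counts as a complete item here).

Augment with C' → C and build the canonical LR(0) collection (I0 = CLOSURE({[C' → . C]}), then GOTO on every symbol after a dot until no new states appear). It has 9 states:
  I0: { [C → . ) g num], [C → . D], [C' → . C], [D → . *], [D → . num C] }  — shift
  I1: { [C → ) . g num] }  — shift
  I2: { [D → * .] }  — reduce
  I3: { [C' → C .] }  — accept
  I4: { [C → D .] }  — reduce
  I5: { [C → . ) g num], [C → . D], [D → . *], [D → . num C], [D → num . C] }  — shift
  I6: { [D → num C .] }  — reduce
  I7: { [C → ) g . num] }  — shift
  I8: { [C → ) g num .] }  — reduce

Every state is either a pure shift/goto state or contains exactly one complete item and nothing to shift — no conflicts. The grammar is LR(0).

Answer: Yes, the grammar is LR(0)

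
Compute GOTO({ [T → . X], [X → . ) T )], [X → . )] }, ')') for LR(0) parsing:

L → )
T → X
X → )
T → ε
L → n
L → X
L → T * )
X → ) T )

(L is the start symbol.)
GOTO(I, ')') = CLOSURE({ [A → αX.β] : [A → α.Xβ] ∈ I, X = ')' })

Items with dot before ')', with the dot advanced:
  [X → . )] → [X → ) .]
  [X → . ) T )] → [X → ) . T )]
Closure of the advanced items:
  [X → ) . T )] has the dot before T: add [T → . X], [T → .]
  [T → . X] has the dot before X: add [X → . )], [X → . ) T )]

GOTO = { [T → . X], [T → .], [X → ) . T )], [X → ) .], [X → . ) T )], [X → . )] }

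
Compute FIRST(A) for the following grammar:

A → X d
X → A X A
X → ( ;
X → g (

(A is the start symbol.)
To compute FIRST(A), examine every production with A on the left-hand side, reading each right-hand side left to right until a non-nullable symbol is reached.

FIRST sets of the other non-terminals involved (by the same procedure, iterated to a fixed point):
  FIRST(X) = { '(', 'g' }

From A → X d:
  - X is a non-terminal: add FIRST(X) \ {ε} = { '(', 'g' }
    X is not nullable, so stop

Collecting: FIRST(A) = { '(', 'g' }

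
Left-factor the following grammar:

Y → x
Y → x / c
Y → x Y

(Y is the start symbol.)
Y → x Y'
Y' → ε
Y' → / c
Y' → Y

Left-factoring transforms A → αβ₁ | αβ₂ into A → αA' and A' → β₁ | β₂
(α is the longest common prefix among the alternatives). Repeat until
no nonterminal has two alternatives with a common prefix.

Round 1: Y has alternatives sharing prefix 'x'. Introduce Y': Y → x Y'
  Add: Y' → ε
  Add: Y' → / c
  Add: Y' → Y

No remaining common prefixes — done.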